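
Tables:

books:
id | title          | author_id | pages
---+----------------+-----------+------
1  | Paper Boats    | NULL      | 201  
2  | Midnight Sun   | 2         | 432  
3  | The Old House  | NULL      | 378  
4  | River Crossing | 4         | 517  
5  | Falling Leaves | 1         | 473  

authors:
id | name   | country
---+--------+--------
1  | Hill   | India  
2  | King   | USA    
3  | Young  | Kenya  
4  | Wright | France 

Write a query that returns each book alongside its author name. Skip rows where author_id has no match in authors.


INNER JOIN keeps only books rows whose author_id matches an id in authors. Walk through each book:
  - book 1 (Paper Boats): author_id=NULL, no match -> dropped
  - book 2 (Midnight Sun): author_id=2 -> matches King
  - book 3 (The Old House): author_id=NULL, no match -> dropped
  - book 4 (River Crossing): author_id=4 -> matches Wright
  - book 5 (Falling Leaves): author_id=1 -> matches Hill
So 2 of 5 rows are dropped.

SQL:
SELECT a.title, b.name AS author
FROM books a
INNER JOIN authors b ON a.author_id = b.id

Result:
title          | author
---------------+-------
Midnight Sun   | King  
River Crossing | Wright
Falling Leaves | Hill  


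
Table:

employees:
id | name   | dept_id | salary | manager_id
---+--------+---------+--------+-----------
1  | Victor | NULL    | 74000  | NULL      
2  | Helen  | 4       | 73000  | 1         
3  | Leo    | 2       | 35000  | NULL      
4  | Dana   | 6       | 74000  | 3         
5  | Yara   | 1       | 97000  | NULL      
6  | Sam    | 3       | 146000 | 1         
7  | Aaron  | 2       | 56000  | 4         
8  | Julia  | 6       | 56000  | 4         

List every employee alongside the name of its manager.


This is a self-join: employees is joined to a second copy of itself, matching each row's manager_id to another row's id. Use LEFT JOIN so rows with manager_id=NULL are kept.
  - employee 1 (Victor): manager_id=NULL -> NULL
  - employee 2 (Helen): manager_id=1 -> Victor
  - employee 3 (Leo): manager_id=NULL -> NULL
  - employee 4 (Dana): manager_id=3 -> Leo
  - employee 5 (Yara): manager_id=NULL -> NULL
  - employee 6 (Sam): manager_id=1 -> Victor
  - employee 7 (Aaron): manager_id=4 -> Dana
  - employee 8 (Julia): manager_id=4 -> Dana

SQL:
SELECT a.name AS item, b.name AS manager
FROM employees a
LEFT JOIN employees b ON a.manager_id = b.id

Result:
item   | manager
-------+--------
Victor | NULL   
Helen  | Victor 
Leo    | NULL   
Dana   | Leo    
Yara   | NULL   
Sam    | Victor 
Aaron  | Dana   
Julia  | Dana   


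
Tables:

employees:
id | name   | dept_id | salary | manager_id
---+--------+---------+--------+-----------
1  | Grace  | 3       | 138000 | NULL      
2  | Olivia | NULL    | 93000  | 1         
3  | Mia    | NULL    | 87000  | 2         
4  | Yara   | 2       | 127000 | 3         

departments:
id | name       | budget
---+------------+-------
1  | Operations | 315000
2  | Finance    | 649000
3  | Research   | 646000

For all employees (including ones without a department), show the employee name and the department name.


LEFT JOIN keeps every row from employees (the left table); where dept_id has no match in departments, the department columns become NULL. Walk through each employee:
  - employee 1 (Grace): dept_id=3 -> matches Research
  - employee 2 (Olivia): dept_id=NULL, no match -> kept with NULL
  - employee 3 (Mia): dept_id=NULL, no match -> kept with NULL
  - employee 4 (Yara): dept_id=2 -> matches Finance
All 4 rows appear; 2 have NULL department.

SQL:
SELECT a.name, b.name AS department
FROM employees a
LEFT JOIN departments b ON a.dept_id = b.id

Result:
name   | department
-------+-----------
Grace  | Research  
Olivia | NULL      
Mia    | NULL      
Yara   | Finance   


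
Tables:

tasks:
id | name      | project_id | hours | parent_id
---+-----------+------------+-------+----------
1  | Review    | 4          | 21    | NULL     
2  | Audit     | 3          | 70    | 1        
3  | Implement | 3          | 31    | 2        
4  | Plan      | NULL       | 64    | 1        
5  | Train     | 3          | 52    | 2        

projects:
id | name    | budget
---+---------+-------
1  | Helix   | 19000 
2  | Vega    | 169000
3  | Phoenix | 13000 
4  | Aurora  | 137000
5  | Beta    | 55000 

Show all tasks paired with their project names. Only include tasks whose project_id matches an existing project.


INNER JOIN keeps only tasks rows whose project_id matches an id in projects. Walk through each task:
  - task 1 (Review): project_id=4 -> matches Aurora
  - task 2 (Audit): project_id=3 -> matches Phoenix
  - task 3 (Implement): project_id=3 -> matches Phoenix
  - task 4 (Plan): project_id=NULL, no match -> dropped
  - task 5 (Train): project_id=3 -> matches Phoenix
So 1 of 5 rows is dropped.

SQL:
SELECT a.name, b.name AS project
FROM tasks a
INNER JOIN projects b ON a.project_id = b.id

Result:
name      | project
----------+--------
Review    | Aurora 
Audit     | Phoenix
Implement | Phoenix
Train     | Phoenix


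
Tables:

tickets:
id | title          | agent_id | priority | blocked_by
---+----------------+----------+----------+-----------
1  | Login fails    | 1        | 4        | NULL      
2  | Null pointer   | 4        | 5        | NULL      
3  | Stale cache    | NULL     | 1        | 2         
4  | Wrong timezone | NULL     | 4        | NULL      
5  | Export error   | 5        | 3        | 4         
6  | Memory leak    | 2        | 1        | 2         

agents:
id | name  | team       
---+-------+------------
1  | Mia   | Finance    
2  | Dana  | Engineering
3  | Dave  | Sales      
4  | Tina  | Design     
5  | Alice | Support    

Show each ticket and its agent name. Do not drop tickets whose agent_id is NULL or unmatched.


LEFT JOIN keeps every row from tickets (the left table); where agent_id has no match in agents, the agent columns become NULL. Walk through each ticket:
  - ticket 1 (Login fails): agent_id=1 -> matches Mia
  - ticket 2 (Null pointer): agent_id=4 -> matches Tina
  - ticket 3 (Stale cache): agent_id=NULL, no match -> kept with NULL
  - ticket 4 (Wrong timezone): agent_id=NULL, no match -> kept with NULL
  - ticket 5 (Export error): agent_id=5 -> matches Alice
  - ticket 6 (Memory leak): agent_id=2 -> matches Dana
All 6 rows appear; 2 have NULL agent.

SQL:
SELECT a.title, b.name AS agent
FROM tickets a
LEFT JOIN agents b ON a.agent_id = b.id

Result:
title          | agent
---------------+------
Login fails    | Mia  
Null pointer   | Tina 
Stale cache    | NULL 
Wrong timezone | NULL 
Export error   | Alice
Memory leak    | Dana 


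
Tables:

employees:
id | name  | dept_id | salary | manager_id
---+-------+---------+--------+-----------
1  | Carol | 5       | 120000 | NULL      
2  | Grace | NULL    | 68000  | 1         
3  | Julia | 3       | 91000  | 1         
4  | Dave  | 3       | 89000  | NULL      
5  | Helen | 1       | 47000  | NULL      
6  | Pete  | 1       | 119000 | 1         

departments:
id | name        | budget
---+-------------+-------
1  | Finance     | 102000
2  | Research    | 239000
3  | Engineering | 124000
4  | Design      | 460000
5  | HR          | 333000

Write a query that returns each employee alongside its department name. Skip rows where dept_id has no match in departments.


INNER JOIN keeps only employees rows whose dept_id matches an id in departments. Walk through each employee:
  - employee 1 (Carol): dept_id=5 -> matches HR
  - employee 2 (Grace): dept_id=NULL, no match -> dropped
  - employee 3 (Julia): dept_id=3 -> matches Engineering
  - employee 4 (Dave): dept_id=3 -> matches Engineering
  - employee 5 (Helen): dept_id=1 -> matches Finance
  - employee 6 (Pete): dept_id=1 -> matches Finance
So 1 of 6 rows is dropped.

SQL:
SELECT a.name, b.name AS department
FROM employees a
INNER JOIN departments b ON a.dept_id = b.id

Result:
name  | department 
------+------------
Carol | HR         
Julia | Engineering
Dave  | Engineering
Helen | Finance    
Pete  | Finance    


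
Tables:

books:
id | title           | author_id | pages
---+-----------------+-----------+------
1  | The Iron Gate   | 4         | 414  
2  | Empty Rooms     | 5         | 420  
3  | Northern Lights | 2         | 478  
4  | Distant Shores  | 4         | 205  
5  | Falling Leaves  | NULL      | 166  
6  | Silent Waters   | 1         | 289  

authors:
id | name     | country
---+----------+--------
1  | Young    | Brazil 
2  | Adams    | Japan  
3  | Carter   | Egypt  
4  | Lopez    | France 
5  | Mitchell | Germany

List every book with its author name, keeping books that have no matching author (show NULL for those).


LEFT JOIN keeps every row from books (the left table); where author_id has no match in authors, the author columns become NULL. Walk through each book:
  - book 1 (The Iron Gate): author_id=4 -> matches Lopez
  - book 2 (Empty Rooms): author_id=5 -> matches Mitchell
  - book 3 (Northern Lights): author_id=2 -> matches Adams
  - book 4 (Distant Shores): author_id=4 -> matches Lopez
  - book 5 (Falling Leaves): author_id=NULL, no match -> kept with NULL
  - book 6 (Silent Waters): author_id=1 -> matches Young
All 6 rows appear; 1 has NULL author.

SQL:
SELECT a.title, b.name AS author
FROM books a
LEFT JOIN authors b ON a.author_id = b.id

Result:
title           | author  
----------------+---------
The Iron Gate   | Lopez   
Empty Rooms     | Mitchell
Northern Lights | Adams   
Distant Shores  | Lopez   
Falling Leaves  | NULL    
Silent Waters   | Young   


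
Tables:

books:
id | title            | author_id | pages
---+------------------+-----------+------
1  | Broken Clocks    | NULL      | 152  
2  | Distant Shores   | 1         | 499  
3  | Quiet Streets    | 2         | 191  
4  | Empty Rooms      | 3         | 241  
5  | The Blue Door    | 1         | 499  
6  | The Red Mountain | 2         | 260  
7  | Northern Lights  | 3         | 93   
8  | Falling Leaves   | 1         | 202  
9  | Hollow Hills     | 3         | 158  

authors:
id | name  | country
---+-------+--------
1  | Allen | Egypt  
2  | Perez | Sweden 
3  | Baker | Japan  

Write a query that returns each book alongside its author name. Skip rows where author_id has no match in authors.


INNER JOIN keeps only books rows whose author_id matches an id in authors. Walk through each book:
  - book 1 (Broken Clocks): author_id=NULL, no match -> dropped
  - book 2 (Distant Shores): author_id=1 -> matches Allen
  - book 3 (Quiet Streets): author_id=2 -> matches Perez
  - book 4 (Empty Rooms): author_id=3 -> matches Baker
  - book 5 (The Blue Door): author_id=1 -> matches Allen
  - book 6 (The Red Mountain): author_id=2 -> matches Perez
  - book 7 (Northern Lights): author_id=3 -> matches Baker
  - book 8 (Falling Leaves): author_id=1 -> matches Allen
  - book 9 (Hollow Hills): author_id=3 -> matches Baker
So 1 of 9 rows is dropped.

SQL:
SELECT a.title, b.name AS author
FROM books a
INNER JOIN authors b ON a.author_id = b.id

Result:
title            | author
-----------------+-------
Distant Shores   | Allen 
Quiet Streets    | Perez 
Empty Rooms      | Baker 
The Blue Door    | Allen 
The Red Mountain | Perez 
Northern Lights  | Baker 
Falling Leaves   | Allen 
Hollow Hills     | Baker 


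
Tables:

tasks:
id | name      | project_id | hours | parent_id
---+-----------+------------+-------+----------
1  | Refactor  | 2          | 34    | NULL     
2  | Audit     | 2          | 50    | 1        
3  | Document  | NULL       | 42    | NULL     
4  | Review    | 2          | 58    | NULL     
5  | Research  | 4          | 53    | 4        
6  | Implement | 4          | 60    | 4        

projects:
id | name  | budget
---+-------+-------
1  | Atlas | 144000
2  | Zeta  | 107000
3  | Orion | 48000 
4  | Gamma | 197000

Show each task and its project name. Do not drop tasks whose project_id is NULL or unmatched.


LEFT JOIN keeps every row from tasks (the left table); where project_id has no match in projects, the project columns become NULL. Walk through each task:
  - task 1 (Refactor): project_id=2 -> matches Zeta
  - task 2 (Audit): project_id=2 -> matches Zeta
  - task 3 (Document): project_id=NULL, no match -> kept with NULL
  - task 4 (Review): project_id=2 -> matches Zeta
  - task 5 (Research): project_id=4 -> matches Gamma
  - task 6 (Implement): project_id=4 -> matches Gamma
All 6 rows appear; 1 has NULL project.

SQL:
SELECT a.name, b.name AS project
FROM tasks a
LEFT JOIN projects b ON a.project_id = b.id

Result:
name      | project
----------+--------
Refactor  | Zeta   
Audit     | Zeta   
Document  | NULL   
Review    | Zeta   
Research  | Gamma  
Implement | Gamma  


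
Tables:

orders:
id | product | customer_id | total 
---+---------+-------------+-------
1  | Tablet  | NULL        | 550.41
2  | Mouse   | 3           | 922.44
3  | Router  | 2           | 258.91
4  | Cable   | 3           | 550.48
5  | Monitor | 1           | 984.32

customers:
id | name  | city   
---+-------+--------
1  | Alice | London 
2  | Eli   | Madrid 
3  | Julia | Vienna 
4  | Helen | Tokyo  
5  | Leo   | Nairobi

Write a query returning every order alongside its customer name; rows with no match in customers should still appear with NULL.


LEFT JOIN keeps every row from orders (the left table); where customer_id has no match in customers, the customer columns become NULL. Walk through each order:
  - order 1 (Tablet): customer_id=NULL, no match -> kept with NULL
  - order 2 (Mouse): customer_id=3 -> matches Julia
  - order 3 (Router): customer_id=2 -> matches Eli
  - order 4 (Cable): customer_id=3 -> matches Julia
  - order 5 (Monitor): customer_id=1 -> matches Alice
All 5 rows appear; 1 has NULL customer.

SQL:
SELECT a.product, b.name AS customer
FROM orders a
LEFT JOIN customers b ON a.customer_id = b.id

Result:
product | customer
--------+---------
Tablet  | NULL    
Mouse   | Julia   
Router  | Eli     
Cable   | Julia   
Monitor | Alice   


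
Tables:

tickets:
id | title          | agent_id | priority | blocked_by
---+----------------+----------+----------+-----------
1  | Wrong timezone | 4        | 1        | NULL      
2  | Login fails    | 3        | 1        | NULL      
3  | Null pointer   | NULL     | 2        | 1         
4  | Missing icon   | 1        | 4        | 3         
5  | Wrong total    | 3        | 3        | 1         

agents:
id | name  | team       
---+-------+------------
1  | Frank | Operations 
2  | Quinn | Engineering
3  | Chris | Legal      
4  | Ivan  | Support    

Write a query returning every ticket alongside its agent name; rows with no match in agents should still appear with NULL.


LEFT JOIN keeps every row from tickets (the left table); where agent_id has no match in agents, the agent columns become NULL. Walk through each ticket:
  - ticket 1 (Wrong timezone): agent_id=4 -> matches Ivan
  - ticket 2 (Login fails): agent_id=3 -> matches Chris
  - ticket 3 (Null pointer): agent_id=NULL, no match -> kept with NULL
  - ticket 4 (Missing icon): agent_id=1 -> matches Frank
  - ticket 5 (Wrong total): agent_id=3 -> matches Chris
All 5 rows appear; 1 has NULL agent.

SQL:
SELECT a.title, b.name AS agent
FROM tickets a
LEFT JOIN agents b ON a.agent_id = b.id

Result:
title          | agent
---------------+------
Wrong timezone | Ivan 
Login fails    | Chris
Null pointer   | NULL 
Missing icon   | Frank
Wrong total    | Chris


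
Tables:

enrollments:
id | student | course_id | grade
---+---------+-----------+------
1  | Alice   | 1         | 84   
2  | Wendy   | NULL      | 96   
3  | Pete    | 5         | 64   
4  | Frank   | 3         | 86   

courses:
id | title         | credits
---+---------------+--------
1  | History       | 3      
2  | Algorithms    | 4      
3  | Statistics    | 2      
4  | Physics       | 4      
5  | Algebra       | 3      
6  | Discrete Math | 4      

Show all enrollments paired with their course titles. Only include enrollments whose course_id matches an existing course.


INNER JOIN keeps only enrollments rows whose course_id matches an id in courses. Walk through each enrollment:
  - enrollment 1 (Alice): course_id=1 -> matches History
  - enrollment 2 (Wendy): course_id=NULL, no match -> dropped
  - enrollment 3 (Pete): course_id=5 -> matches Algebra
  - enrollment 4 (Frank): course_id=3 -> matches Statistics
So 1 of 4 rows is dropped.

SQL:
SELECT a.student, b.title AS course
FROM enrollments a
INNER JOIN courses b ON a.course_id = b.id

Result:
student | course    
--------+-----------
Alice   | History   
Pete    | Algebra   
Frank   | Statistics


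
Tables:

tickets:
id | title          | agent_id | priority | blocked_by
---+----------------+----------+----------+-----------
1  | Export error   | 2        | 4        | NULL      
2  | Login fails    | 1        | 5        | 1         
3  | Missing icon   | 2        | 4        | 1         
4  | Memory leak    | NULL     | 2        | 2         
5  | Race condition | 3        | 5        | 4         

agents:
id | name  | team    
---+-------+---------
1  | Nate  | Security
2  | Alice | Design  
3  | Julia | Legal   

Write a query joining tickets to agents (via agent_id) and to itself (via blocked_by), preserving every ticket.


Two LEFT JOINs from the same base table tickets: one to agents via agent_id, one to tickets itself via blocked_by. Both are LEFT so every ticket is preserved.
Match against agents:
  - ticket 1 (Export error): agent_id=2 -> matches Alice
  - ticket 2 (Login fails): agent_id=1 -> matches Nate
  - ticket 3 (Missing icon): agent_id=2 -> matches Alice
  - ticket 4 (Memory leak): agent_id=NULL, no match -> kept with NULL
  - ticket 5 (Race condition): agent_id=3 -> matches Julia
Match against tickets (self):
  - ticket 1 (Export error): blocked_by=NULL -> NULL
  - ticket 2 (Login fails): blocked_by=1 -> Export error
  - ticket 3 (Missing icon): blocked_by=1 -> Export error
  - ticket 4 (Memory leak): blocked_by=2 -> Login fails
  - ticket 5 (Race condition): blocked_by=4 -> Memory leak

SQL:
SELECT a.title, b.name AS agent, c.title AS blocked_by
FROM tickets a
LEFT JOIN agents b ON a.agent_id = b.id
LEFT JOIN tickets c ON a.blocked_by = c.id

Result:
title          | agent | blocked_by  
---------------+-------+-------------
Export error   | Alice | NULL        
Login fails    | Nate  | Export error
Missing icon   | Alice | Export error
Memory leak    | NULL  | Login fails 
Race condition | Julia | Memory leak 


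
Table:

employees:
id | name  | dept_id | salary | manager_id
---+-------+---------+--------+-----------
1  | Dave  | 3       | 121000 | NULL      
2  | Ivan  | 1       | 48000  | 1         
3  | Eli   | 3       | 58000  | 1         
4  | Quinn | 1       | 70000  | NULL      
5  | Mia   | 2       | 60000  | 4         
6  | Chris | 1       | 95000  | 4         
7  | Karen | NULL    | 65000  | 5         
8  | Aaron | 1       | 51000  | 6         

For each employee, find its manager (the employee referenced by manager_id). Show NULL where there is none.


This is a self-join: employees is joined to a second copy of itself, matching each row's manager_id to another row's id. Use LEFT JOIN so rows with manager_id=NULL are kept.
  - employee 1 (Dave): manager_id=NULL -> NULL
  - employee 2 (Ivan): manager_id=1 -> Dave
  - employee 3 (Eli): manager_id=1 -> Dave
  - employee 4 (Quinn): manager_id=NULL -> NULL
  - employee 5 (Mia): manager_id=4 -> Quinn
  - employee 6 (Chris): manager_id=4 -> Quinn
  - employee 7 (Karen): manager_id=5 -> Mia
  - employee 8 (Aaron): manager_id=6 -> Chris

SQL:
SELECT a.name AS item, b.name AS manager
FROM employees a
LEFT JOIN employees b ON a.manager_id = b.id

Result:
item  | manager
------+--------
Dave  | NULL   
Ivan  | Dave   
Eli   | Dave   
Quinn | NULL   
Mia   | Quinn  
Chris | Quinn  
Karen | Mia    
Aaron | Chris  


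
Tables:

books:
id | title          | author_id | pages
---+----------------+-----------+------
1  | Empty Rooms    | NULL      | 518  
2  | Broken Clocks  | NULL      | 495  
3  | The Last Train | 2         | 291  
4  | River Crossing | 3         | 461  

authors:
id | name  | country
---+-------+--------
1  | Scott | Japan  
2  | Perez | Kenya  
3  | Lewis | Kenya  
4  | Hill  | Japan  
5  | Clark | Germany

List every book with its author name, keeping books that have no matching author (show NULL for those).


LEFT JOIN keeps every row from books (the left table); where author_id has no match in authors, the author columns become NULL. Walk through each book:
  - book 1 (Empty Rooms): author_id=NULL, no match -> kept with NULL
  - book 2 (Broken Clocks): author_id=NULL, no match -> kept with NULL
  - book 3 (The Last Train): author_id=2 -> matches Perez
  - book 4 (River Crossing): author_id=3 -> matches Lewis
All 4 rows appear; 2 have NULL author.

SQL:
SELECT a.title, b.name AS author
FROM books a
LEFT JOIN authors b ON a.author_id = b.id

Result:
title          | author
---------------+-------
Empty Rooms    | NULL  
Broken Clocks  | NULL  
The Last Train | Perez 
River Crossing | Lewis 


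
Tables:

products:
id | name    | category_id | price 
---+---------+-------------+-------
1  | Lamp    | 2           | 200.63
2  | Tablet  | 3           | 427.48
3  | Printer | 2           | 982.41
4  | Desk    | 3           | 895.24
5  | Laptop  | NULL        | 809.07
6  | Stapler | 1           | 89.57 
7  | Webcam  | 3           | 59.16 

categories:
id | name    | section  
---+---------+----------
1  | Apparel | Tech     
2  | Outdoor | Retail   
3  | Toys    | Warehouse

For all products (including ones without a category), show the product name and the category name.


LEFT JOIN keeps every row from products (the left table); where category_id has no match in categories, the category columns become NULL. Walk through each product:
  - product 1 (Lamp): category_id=2 -> matches Outdoor
  - product 2 (Tablet): category_id=3 -> matches Toys
  - product 3 (Printer): category_id=2 -> matches Outdoor
  - product 4 (Desk): category_id=3 -> matches Toys
  - product 5 (Laptop): category_id=NULL, no match -> kept with NULL
  - product 6 (Stapler): category_id=1 -> matches Apparel
  - product 7 (Webcam): category_id=3 -> matches Toys
All 7 rows appear; 1 has NULL category.

SQL:
SELECT a.name, b.name AS category
FROM products a
LEFT JOIN categories b ON a.category_id = b.id

Result:
name    | category
--------+---------
Lamp    | Outdoor 
Tablet  | Toys    
Printer | Outdoor 
Desk    | Toys    
Laptop  | NULL    
Stapler | Apparel 
Webcam  | Toys    


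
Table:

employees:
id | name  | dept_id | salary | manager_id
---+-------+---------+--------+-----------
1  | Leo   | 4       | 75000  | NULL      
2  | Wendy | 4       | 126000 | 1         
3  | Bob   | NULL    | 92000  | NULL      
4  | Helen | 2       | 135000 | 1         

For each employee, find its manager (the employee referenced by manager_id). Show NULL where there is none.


This is a self-join: employees is joined to a second copy of itself, matching each row's manager_id to another row's id. Use LEFT JOIN so rows with manager_id=NULL are kept.
  - employee 1 (Leo): manager_id=NULL -> NULL
  - employee 2 (Wendy): manager_id=1 -> Leo
  - employee 3 (Bob): manager_id=NULL -> NULL
  - employee 4 (Helen): manager_id=1 -> Leo

SQL:
SELECT a.name AS item, b.name AS manager
FROM employees a
LEFT JOIN employees b ON a.manager_id = b.id

Result:
item  | manager
------+--------
Leo   | NULL   
Wendy | Leo    
Bob   | NULL   
Helen | Leo    


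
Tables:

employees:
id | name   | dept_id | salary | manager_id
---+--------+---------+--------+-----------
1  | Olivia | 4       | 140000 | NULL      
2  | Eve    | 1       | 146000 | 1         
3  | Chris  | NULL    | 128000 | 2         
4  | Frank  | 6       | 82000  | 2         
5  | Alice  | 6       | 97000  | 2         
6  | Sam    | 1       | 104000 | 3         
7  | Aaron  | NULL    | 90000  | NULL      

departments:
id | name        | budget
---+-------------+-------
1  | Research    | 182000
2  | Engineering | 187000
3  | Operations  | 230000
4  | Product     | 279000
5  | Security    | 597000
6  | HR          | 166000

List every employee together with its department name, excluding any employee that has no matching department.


INNER JOIN keeps only employees rows whose dept_id matches an id in departments. Walk through each employee:
  - employee 1 (Olivia): dept_id=4 -> matches Product
  - employee 2 (Eve): dept_id=1 -> matches Research
  - employee 3 (Chris): dept_id=NULL, no match -> dropped
  - employee 4 (Frank): dept_id=6 -> matches HR
  - employee 5 (Alice): dept_id=6 -> matches HR
  - employee 6 (Sam): dept_id=1 -> matches Research
  - employee 7 (Aaron): dept_id=NULL, no match -> dropped
So 2 of 7 rows are dropped.

SQL:
SELECT a.name, b.name AS department
FROM employees a
INNER JOIN departments b ON a.dept_id = b.id

Result:
name   | department
-------+-----------
Olivia | Product   
Eve    | Research  
Frank  | HR        
Alice  | HR        
Sam    | Research  


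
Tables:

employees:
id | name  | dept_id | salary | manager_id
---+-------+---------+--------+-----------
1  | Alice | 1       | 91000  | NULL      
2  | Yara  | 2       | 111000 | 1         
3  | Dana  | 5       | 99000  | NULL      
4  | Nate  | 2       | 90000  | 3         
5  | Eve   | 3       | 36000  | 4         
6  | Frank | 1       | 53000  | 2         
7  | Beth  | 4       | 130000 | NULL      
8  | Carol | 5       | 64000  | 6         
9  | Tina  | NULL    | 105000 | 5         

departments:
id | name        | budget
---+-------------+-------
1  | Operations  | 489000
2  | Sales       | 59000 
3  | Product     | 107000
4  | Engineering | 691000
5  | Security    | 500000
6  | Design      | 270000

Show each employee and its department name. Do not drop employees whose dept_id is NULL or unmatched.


LEFT JOIN keeps every row from employees (the left table); where dept_id has no match in departments, the department columns become NULL. Walk through each employee:
  - employee 1 (Alice): dept_id=1 -> matches Operations
  - employee 2 (Yara): dept_id=2 -> matches Sales
  - employee 3 (Dana): dept_id=5 -> matches Security
  - employee 4 (Nate): dept_id=2 -> matches Sales
  - employee 5 (Eve): dept_id=3 -> matches Product
  - employee 6 (Frank): dept_id=1 -> matches Operations
  - employee 7 (Beth): dept_id=4 -> matches Engineering
  - employee 8 (Carol): dept_id=5 -> matches Security
  - employee 9 (Tina): dept_id=NULL, no match -> kept with NULL
All 9 rows appear; 1 has NULL department.

SQL:
SELECT a.name, b.name AS department
FROM employees a
LEFT JOIN departments b ON a.dept_id = b.id

Result:
name  | department 
------+------------
Alice | Operations 
Yara  | Sales      
Dana  | Security   
Nate  | Sales      
Eve   | Product    
Frank | Operations 
Beth  | Engineering
Carol | Security   
Tina  | NULL       


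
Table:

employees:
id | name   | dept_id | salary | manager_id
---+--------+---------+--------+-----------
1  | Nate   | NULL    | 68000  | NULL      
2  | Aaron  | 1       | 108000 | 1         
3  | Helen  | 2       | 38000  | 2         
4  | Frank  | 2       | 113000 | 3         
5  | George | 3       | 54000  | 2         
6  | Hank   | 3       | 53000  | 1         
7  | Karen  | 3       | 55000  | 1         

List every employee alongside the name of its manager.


This is a self-join: employees is joined to a second copy of itself, matching each row's manager_id to another row's id. Use LEFT JOIN so rows with manager_id=NULL are kept.
  - employee 1 (Nate): manager_id=NULL -> NULL
  - employee 2 (Aaron): manager_id=1 -> Nate
  - employee 3 (Helen): manager_id=2 -> Aaron
  - employee 4 (Frank): manager_id=3 -> Helen
  - employee 5 (George): manager_id=2 -> Aaron
  - employee 6 (Hank): manager_id=1 -> Nate
  - employee 7 (Karen): manager_id=1 -> Nate

SQL:
SELECT a.name AS item, b.name AS manager
FROM employees a
LEFT JOIN employees b ON a.manager_id = b.id

Result:
item   | manager
-------+--------
Nate   | NULL   
Aaron  | Nate   
Helen  | Aaron  
Frank  | Helen  
George | Aaron  
Hank   | Nate   
Karen  | Nate   


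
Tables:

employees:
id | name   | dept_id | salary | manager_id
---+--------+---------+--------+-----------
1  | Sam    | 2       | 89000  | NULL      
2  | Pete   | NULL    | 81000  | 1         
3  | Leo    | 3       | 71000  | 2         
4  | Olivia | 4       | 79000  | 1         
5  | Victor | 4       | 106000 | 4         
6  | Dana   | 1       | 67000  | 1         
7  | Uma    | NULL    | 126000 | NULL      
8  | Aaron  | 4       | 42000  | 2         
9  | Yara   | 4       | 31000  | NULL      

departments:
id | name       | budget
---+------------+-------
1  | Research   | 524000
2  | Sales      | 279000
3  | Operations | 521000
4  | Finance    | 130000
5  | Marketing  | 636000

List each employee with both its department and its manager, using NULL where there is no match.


Two LEFT JOINs from the same base table employees: one to departments via dept_id, one to employees itself via manager_id. Both are LEFT so every employee is preserved.
Match against departments:
  - employee 1 (Sam): dept_id=2 -> matches Sales
  - employee 2 (Pete): dept_id=NULL, no match -> kept with NULL
  - employee 3 (Leo): dept_id=3 -> matches Operations
  - employee 4 (Olivia): dept_id=4 -> matches Finance
  - employee 5 (Victor): dept_id=4 -> matches Finance
  - employee 6 (Dana): dept_id=1 -> matches Research
  - employee 7 (Uma): dept_id=NULL, no match -> kept with NULL
  - employee 8 (Aaron): dept_id=4 -> matches Finance
  - employee 9 (Yara): dept_id=4 -> matches Finance
Match against employees (self):
  - employee 1 (Sam): manager_id=NULL -> NULL
  - employee 2 (Pete): manager_id=1 -> Sam
  - employee 3 (Leo): manager_id=2 -> Pete
  - employee 4 (Olivia): manager_id=1 -> Sam
  - employee 5 (Victor): manager_id=4 -> Olivia
  - employee 6 (Dana): manager_id=1 -> Sam
  - employee 7 (Uma): manager_id=NULL -> NULL
  - employee 8 (Aaron): manager_id=2 -> Pete
  - employee 9 (Yara): manager_id=NULL -> NULL

SQL:
SELECT a.name, b.name AS department, c.name AS manager
FROM employees a
LEFT JOIN departments b ON a.dept_id = b.id
LEFT JOIN employees c ON a.manager_id = c.id

Result:
name   | department | manager
-------+------------+--------
Sam    | Sales      | NULL   
Pete   | NULL       | Sam    
Leo    | Operations | Pete   
Olivia | Finance    | Sam    
Victor | Finance    | Olivia 
Dana   | Research   | Sam    
Uma    | NULL       | NULL   
Aaron  | Finance    | Pete   
Yara   | Finance    | NULL   


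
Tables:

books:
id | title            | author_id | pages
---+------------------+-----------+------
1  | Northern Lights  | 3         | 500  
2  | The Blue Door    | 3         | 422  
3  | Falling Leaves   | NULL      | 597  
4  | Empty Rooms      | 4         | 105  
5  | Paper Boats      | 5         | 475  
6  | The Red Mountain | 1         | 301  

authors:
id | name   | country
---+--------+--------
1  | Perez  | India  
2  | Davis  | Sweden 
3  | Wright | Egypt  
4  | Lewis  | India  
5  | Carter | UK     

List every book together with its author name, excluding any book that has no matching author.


INNER JOIN keeps only books rows whose author_id matches an id in authors. Walk through each book:
  - book 1 (Northern Lights): author_id=3 -> matches Wright
  - book 2 (The Blue Door): author_id=3 -> matches Wright
  - book 3 (Falling Leaves): author_id=NULL, no match -> dropped
  - book 4 (Empty Rooms): author_id=4 -> matches Lewis
  - book 5 (Paper Boats): author_id=5 -> matches Carter
  - book 6 (The Red Mountain): author_id=1 -> matches Perez
So 1 of 6 rows is dropped.

SQL:
SELECT a.title, b.name AS author
FROM books a
INNER JOIN authors b ON a.author_id = b.id

Result:
title            | author
-----------------+-------
Northern Lights  | Wright
The Blue Door    | Wright
Empty Rooms      | Lewis 
Paper Boats      | Carter
The Red Mountain | Perez 


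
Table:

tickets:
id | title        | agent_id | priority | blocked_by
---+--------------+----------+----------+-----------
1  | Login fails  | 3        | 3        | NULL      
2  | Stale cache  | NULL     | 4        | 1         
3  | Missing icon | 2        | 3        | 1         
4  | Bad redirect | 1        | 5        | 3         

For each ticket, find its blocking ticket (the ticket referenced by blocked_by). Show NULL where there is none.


This is a self-join: tickets is joined to a second copy of itself, matching each row's blocked_by to another row's id. Use LEFT JOIN so rows with blocked_by=NULL are kept.
  - ticket 1 (Login fails): blocked_by=NULL -> NULL
  - ticket 2 (Stale cache): blocked_by=1 -> Login fails
  - ticket 3 (Missing icon): blocked_by=1 -> Login fails
  - ticket 4 (Bad redirect): blocked_by=3 -> Missing icon

SQL:
SELECT a.title AS item, b.title AS blocked_by
FROM tickets a
LEFT JOIN tickets b ON a.blocked_by = b.id

Result:
item         | blocked_by  
-------------+-------------
Login fails  | NULL        
Stale cache  | Login fails 
Missing icon | Login fails 
Bad redirect | Missing icon


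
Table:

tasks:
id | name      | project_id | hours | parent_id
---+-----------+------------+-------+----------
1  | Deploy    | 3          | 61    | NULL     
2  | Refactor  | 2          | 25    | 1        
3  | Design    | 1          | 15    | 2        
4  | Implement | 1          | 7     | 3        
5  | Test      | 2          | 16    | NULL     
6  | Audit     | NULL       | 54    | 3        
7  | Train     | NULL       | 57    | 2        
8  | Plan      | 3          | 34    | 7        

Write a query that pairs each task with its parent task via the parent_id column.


This is a self-join: tasks is joined to a second copy of itself, matching each row's parent_id to another row's id. Use LEFT JOIN so rows with parent_id=NULL are kept.
  - task 1 (Deploy): parent_id=NULL -> NULL
  - task 2 (Refactor): parent_id=1 -> Deploy
  - task 3 (Design): parent_id=2 -> Refactor
  - task 4 (Implement): parent_id=3 -> Design
  - task 5 (Test): parent_id=NULL -> NULL
  - task 6 (Audit): parent_id=3 -> Design
  - task 7 (Train): parent_id=2 -> Refactor
  - task 8 (Plan): parent_id=7 -> Train

SQL:
SELECT a.name AS item, b.name AS parent
FROM tasks a
LEFT JOIN tasks b ON a.parent_id = b.id

Result:
item      | parent  
----------+---------
Deploy    | NULL    
Refactor  | Deploy  
Design    | Refactor
Implement | Design  
Test      | NULL    
Audit     | Design  
Train     | Refactor
Plan      | Train   


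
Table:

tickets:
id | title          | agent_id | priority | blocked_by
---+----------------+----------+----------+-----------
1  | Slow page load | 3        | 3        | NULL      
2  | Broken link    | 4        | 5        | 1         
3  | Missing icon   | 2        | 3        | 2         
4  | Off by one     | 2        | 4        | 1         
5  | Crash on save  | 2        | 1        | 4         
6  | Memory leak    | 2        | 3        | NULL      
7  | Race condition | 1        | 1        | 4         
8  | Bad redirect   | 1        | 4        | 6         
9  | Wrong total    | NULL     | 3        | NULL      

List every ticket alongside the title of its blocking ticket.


This is a self-join: tickets is joined to a second copy of itself, matching each row's blocked_by to another row's id. Use LEFT JOIN so rows with blocked_by=NULL are kept.
  - ticket 1 (Slow page load): blocked_by=NULL -> NULL
  - ticket 2 (Broken link): blocked_by=1 -> Slow page load
  - ticket 3 (Missing icon): blocked_by=2 -> Broken link
  - ticket 4 (Off by one): blocked_by=1 -> Slow page load
  - ticket 5 (Crash on save): blocked_by=4 -> Off by one
  - ticket 6 (Memory leak): blocked_by=NULL -> NULL
  - ticket 7 (Race condition): blocked_by=4 -> Off by one
  - ticket 8 (Bad redirect): blocked_by=6 -> Memory leak
  - ticket 9 (Wrong total): blocked_by=NULL -> NULL

SQL:
SELECT a.title AS item, b.title AS blocked_by
FROM tickets a
LEFT JOIN tickets b ON a.blocked_by = b.id

Result:
item           | blocked_by    
---------------+---------------
Slow page load | NULL          
Broken link    | Slow page load
Missing icon   | Broken link   
Off by one     | Slow page load
Crash on save  | Off by one    
Memory leak    | NULL          
Race condition | Off by one    
Bad redirect   | Memory leak   
Wrong total    | NULL          


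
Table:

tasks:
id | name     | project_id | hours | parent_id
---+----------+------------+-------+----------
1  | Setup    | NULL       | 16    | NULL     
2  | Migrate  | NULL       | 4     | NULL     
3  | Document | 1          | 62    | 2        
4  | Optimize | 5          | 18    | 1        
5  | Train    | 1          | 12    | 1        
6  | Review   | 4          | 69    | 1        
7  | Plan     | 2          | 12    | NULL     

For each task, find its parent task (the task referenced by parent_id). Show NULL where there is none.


This is a self-join: tasks is joined to a second copy of itself, matching each row's parent_id to another row's id. Use LEFT JOIN so rows with parent_id=NULL are kept.
  - task 1 (Setup): parent_id=NULL -> NULL
  - task 2 (Migrate): parent_id=NULL -> NULL
  - task 3 (Document): parent_id=2 -> Migrate
  - task 4 (Optimize): parent_id=1 -> Setup
  - task 5 (Train): parent_id=1 -> Setup
  - task 6 (Review): parent_id=1 -> Setup
  - task 7 (Plan): parent_id=NULL -> NULL

SQL:
SELECT a.name AS item, b.name AS parent
FROM tasks a
LEFT JOIN tasks b ON a.parent_id = b.id

Result:
item     | parent 
---------+--------
Setup    | NULL   
Migrate  | NULL   
Document | Migrate
Optimize | Setup  
Train    | Setup  
Review   | Setup  
Plan     | NULL   


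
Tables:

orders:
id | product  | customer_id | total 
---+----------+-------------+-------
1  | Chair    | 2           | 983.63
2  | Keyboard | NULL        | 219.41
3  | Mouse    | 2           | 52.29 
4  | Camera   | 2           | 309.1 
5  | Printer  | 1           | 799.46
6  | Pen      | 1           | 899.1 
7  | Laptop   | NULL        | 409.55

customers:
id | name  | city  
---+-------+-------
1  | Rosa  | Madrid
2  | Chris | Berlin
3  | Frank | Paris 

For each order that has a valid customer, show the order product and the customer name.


INNER JOIN keeps only orders rows whose customer_id matches an id in customers. Walk through each order:
  - order 1 (Chair): customer_id=2 -> matches Chris
  - order 2 (Keyboard): customer_id=NULL, no match -> dropped
  - order 3 (Mouse): customer_id=2 -> matches Chris
  - order 4 (Camera): customer_id=2 -> matches Chris
  - order 5 (Printer): customer_id=1 -> matches Rosa
  - order 6 (Pen): customer_id=1 -> matches Rosa
  - order 7 (Laptop): customer_id=NULL, no match -> dropped
So 2 of 7 rows are dropped.

SQL:
SELECT a.product, b.name AS customer
FROM orders a
INNER JOIN customers b ON a.customer_id = b.id

Result:
product | customer
--------+---------
Chair   | Chris   
Mouse   | Chris   
Camera  | Chris   
Printer | Rosa    
Pen     | Rosa    


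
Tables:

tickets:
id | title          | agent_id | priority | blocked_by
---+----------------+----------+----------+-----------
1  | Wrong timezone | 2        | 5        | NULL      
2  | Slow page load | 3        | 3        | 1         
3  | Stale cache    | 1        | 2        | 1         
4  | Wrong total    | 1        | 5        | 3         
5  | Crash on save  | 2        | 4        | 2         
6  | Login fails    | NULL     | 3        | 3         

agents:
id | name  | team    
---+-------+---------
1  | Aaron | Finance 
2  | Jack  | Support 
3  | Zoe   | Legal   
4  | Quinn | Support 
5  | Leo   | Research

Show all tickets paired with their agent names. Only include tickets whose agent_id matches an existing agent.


INNER JOIN keeps only tickets rows whose agent_id matches an id in agents. Walk through each ticket:
  - ticket 1 (Wrong timezone): agent_id=2 -> matches Jack
  - ticket 2 (Slow page load): agent_id=3 -> matches Zoe
  - ticket 3 (Stale cache): agent_id=1 -> matches Aaron
  - ticket 4 (Wrong total): agent_id=1 -> matches Aaron
  - ticket 5 (Crash on save): agent_id=2 -> matches Jack
  - ticket 6 (Login fails): agent_id=NULL, no match -> dropped
So 1 of 6 rows is dropped.

SQL:
SELECT a.title, b.name AS agent
FROM tickets a
INNER JOIN agents b ON a.agent_id = b.id

Result:
title          | agent
---------------+------
Wrong timezone | Jack 
Slow page load | Zoe  
Stale cache    | Aaron
Wrong total    | Aaron
Crash on save  | Jack 


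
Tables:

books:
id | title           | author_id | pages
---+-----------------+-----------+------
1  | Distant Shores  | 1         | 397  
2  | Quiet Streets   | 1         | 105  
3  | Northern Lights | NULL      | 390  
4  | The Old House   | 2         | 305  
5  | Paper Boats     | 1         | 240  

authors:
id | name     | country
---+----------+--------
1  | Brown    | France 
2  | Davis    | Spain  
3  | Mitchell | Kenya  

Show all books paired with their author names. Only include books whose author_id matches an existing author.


INNER JOIN keeps only books rows whose author_id matches an id in authors. Walk through each book:
  - book 1 (Distant Shores): author_id=1 -> matches Brown
  - book 2 (Quiet Streets): author_id=1 -> matches Brown
  - book 3 (Northern Lights): author_id=NULL, no match -> dropped
  - book 4 (The Old House): author_id=2 -> matches Davis
  - book 5 (Paper Boats): author_id=1 -> matches Brown
So 1 of 5 rows is dropped.

SQL:
SELECT a.title, b.name AS author
FROM books a
INNER JOIN authors b ON a.author_id = b.id

Result:
title          | author
---------------+-------
Distant Shores | Brown 
Quiet Streets  | Brown 
The Old House  | Davis 
Paper Boats    | Brown 
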